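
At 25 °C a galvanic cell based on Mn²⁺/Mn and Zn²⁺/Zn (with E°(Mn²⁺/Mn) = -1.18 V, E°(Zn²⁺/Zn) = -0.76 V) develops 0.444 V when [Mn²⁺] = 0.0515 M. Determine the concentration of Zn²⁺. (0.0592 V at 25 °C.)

0.33 M

From the Nernst equation, log Q = n(E° − E)/0.0592 = 2(0.42 − 0.444)/0.0592 = -0.811, so Q = 0.155.
With Q = [Mn²⁺]/[Zn²⁺] and the known concentrations, [Zn²⁺] in the denominator gives [Zn²⁺] = 0.33 M.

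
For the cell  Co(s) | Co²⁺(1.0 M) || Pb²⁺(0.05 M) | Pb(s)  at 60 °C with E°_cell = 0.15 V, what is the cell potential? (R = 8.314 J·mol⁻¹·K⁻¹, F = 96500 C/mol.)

Balancing electrons gives n = 2; the reaction quotient is Q = [Co²⁺]/[Pb²⁺] = 20.0.
E = E° − (RT/nF) ln Q = 0.15 − (8.314×333)/(2×96500) × (2.996) = 0.150 − 0.043 = 0.107 V.

0.107 V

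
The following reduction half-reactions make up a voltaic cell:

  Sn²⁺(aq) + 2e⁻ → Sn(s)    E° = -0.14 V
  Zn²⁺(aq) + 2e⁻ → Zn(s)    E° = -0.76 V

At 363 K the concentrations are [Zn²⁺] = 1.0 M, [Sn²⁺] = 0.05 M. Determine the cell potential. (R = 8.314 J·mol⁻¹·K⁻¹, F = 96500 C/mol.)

0.573 V

The Sn²⁺/Sn couple has the higher reduction potential and acts as the cathode, so E°_cell = -0.14 − (-0.76) = 0.62 V.
Balancing electrons gives n = 2; the reaction quotient is Q = [Zn²⁺]/[Sn²⁺] = 20.0.
E = E° − (RT/nF) ln Q = 0.62 − (8.314×363)/(2×96500) × (2.996) = 0.620 − 0.047 = 0.573 V.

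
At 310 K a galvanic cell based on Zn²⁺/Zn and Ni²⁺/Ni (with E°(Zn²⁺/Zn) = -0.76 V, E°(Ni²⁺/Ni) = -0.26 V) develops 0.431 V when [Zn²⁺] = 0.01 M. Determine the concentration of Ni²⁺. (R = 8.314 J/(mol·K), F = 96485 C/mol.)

5.7 × 10^-5 M

From the Nernst equation, ln Q = nF(E° − E)/RT = 2×96485×(0.50 − 0.431)/(8.314×310) = 5.166, so Q = 175.
With Q = [Zn²⁺]/[Ni²⁺] and the known concentrations, [Ni²⁺] in the denominator gives [Ni²⁺] = 5.7 × 10^-5 M.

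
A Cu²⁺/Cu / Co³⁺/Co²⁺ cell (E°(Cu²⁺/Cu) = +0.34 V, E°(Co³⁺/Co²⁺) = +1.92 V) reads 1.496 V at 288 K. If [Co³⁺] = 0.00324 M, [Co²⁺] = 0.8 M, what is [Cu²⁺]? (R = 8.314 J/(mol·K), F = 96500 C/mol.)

From the Nernst equation, ln Q = nF(E° − E)/RT = 2×96500×(1.58 − 1.496)/(8.314×288) = 6.771, so Q = 872.
With Q = [Cu²⁺]·[Co²⁺]^2/[Co³⁺]^2 and the known concentrations, [Cu²⁺] in the numerator gives [Cu²⁺] = 0.014 M.

0.014 M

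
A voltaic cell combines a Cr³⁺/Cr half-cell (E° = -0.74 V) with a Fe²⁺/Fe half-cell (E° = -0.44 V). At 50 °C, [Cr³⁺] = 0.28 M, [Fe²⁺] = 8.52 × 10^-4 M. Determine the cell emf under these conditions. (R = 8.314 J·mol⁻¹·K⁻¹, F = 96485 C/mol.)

The Fe²⁺/Fe couple has the higher reduction potential and acts as the cathode, so E°_cell = -0.44 − (-0.74) = 0.30 V.
Balancing electrons gives n = 6; the reaction quotient is Q = [Cr³⁺]^2/[Fe²⁺]^3 = 1.27 × 10^8.
E = E° − (RT/nF) ln Q = 0.30 − (8.314×323)/(6×96485) × (18.658) = 0.300 − 0.087 = 0.213 V.

0.213 V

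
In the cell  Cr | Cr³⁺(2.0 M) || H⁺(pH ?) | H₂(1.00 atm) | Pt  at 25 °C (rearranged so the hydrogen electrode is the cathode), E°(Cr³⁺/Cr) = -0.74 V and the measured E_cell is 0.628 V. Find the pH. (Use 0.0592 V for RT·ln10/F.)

pH = 1.79

E°_cell = 0.74 V and n = 6.
log Q = n(E° − E)/0.0592 = 6×(0.74 − 0.628)/0.0592 = 11.351.
With Q = [Cr³⁺]^2·P(H₂)^3 / [H⁺]^6, solving for [H⁺] gives log[H⁺] = -1.792, so pH = 1.79.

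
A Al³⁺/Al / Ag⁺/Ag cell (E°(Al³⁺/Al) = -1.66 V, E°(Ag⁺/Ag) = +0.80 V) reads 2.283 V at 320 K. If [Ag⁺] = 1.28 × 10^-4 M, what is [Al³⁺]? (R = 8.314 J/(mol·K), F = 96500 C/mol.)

4.9 × 10^-4 M

From the Nernst equation, ln Q = nF(E° − E)/RT = 3×96500×(2.46 − 2.283)/(8.314×320) = 19.260, so Q = 2.32 × 10^8.
With Q = [Al³⁺]/[Ag⁺]^3 and the known concentrations, [Al³⁺] in the numerator gives [Al³⁺] = 4.9 × 10^-4 M.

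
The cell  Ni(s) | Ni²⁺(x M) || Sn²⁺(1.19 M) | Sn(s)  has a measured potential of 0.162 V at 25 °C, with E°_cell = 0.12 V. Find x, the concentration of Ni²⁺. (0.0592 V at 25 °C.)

From the Nernst equation, log Q = n(E° − E)/0.0592 = 2(0.12 − 0.162)/0.0592 = -1.419, so Q = 0.0381.
With Q = [Ni²⁺]/[Sn²⁺] and the known concentrations, [Ni²⁺] in the numerator gives [Ni²⁺] = 0.045 M.

0.045 M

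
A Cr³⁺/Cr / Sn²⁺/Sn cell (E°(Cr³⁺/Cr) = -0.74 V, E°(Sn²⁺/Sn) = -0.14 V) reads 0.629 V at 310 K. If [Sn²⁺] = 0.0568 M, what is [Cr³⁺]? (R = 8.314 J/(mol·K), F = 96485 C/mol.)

5.2 × 10^-4 M

From the Nernst equation, ln Q = nF(E° − E)/RT = 6×96485×(0.60 − 0.629)/(8.314×310) = -6.514, so Q = 0.00148.
With Q = [Cr³⁺]^2/[Sn²⁺]^3 and the known concentrations, [Cr³⁺]^2 in the numerator gives [Cr³⁺] = 5.2 × 10^-4 M.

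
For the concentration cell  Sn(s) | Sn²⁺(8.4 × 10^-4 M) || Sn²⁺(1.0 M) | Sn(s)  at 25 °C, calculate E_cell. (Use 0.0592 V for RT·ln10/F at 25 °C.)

Both half-cells are Sn²⁺/Sn, so E°_cell = 0. The concentrated side is the cathode; the cell reaction moves Sn²⁺ from high to low concentration with n = 2.
Q = [Sn²⁺]_dilute/[Sn²⁺]_conc = 8.4 × 10^-4/1.0 = 8.4 × 10^-4.
E = 0 − (0.0592/2) log Q = −(0.0592/2)(-3.076) = 0.0910 V.

0.091 V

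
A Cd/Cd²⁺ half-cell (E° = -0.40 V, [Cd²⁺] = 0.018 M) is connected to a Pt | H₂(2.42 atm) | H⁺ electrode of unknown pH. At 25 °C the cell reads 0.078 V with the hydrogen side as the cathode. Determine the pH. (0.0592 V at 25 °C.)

pH = 6.12

E°_cell = 0.40 V and n = 2.
log Q = n(E° − E)/0.0592 = 2×(0.40 − 0.078)/0.0592 = 10.878.
With Q = [Cd²⁺]·P(H₂) / [H⁺]^2, solving for [H⁺] gives log[H⁺] = -6.120, so pH = 6.12.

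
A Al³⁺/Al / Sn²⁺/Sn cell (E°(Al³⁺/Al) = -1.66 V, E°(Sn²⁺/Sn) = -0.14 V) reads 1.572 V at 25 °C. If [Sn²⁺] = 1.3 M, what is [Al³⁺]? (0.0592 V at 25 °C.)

0.0034 M

From the Nernst equation, log Q = n(E° − E)/0.0592 = 6(1.52 − 1.572)/0.0592 = -5.270, so Q = 5.37 × 10^-6.
With Q = [Al³⁺]^2/[Sn²⁺]^3 and the known concentrations, [Al³⁺]^2 in the numerator gives [Al³⁺] = 0.0034 M.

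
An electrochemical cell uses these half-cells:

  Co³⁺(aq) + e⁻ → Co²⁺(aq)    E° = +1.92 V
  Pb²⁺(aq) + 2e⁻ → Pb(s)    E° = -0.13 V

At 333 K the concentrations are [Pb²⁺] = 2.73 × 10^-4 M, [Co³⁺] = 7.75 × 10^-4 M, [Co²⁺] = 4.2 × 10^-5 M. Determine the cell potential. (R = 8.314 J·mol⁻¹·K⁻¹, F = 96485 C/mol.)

2.25 V

The Co³⁺/Co²⁺ couple has the higher reduction potential and acts as the cathode, so E°_cell = +1.92 − (-0.13) = 2.05 V.
Balancing electrons gives n = 2; the reaction quotient is Q = [Pb²⁺]·[Co²⁺]^2/[Co³⁺]^2 = 8.02 × 10^-7.
E = E° − (RT/nF) ln Q = 2.05 − (8.314×333)/(2×96485) × (-14.036) = 2.050 + 0.201 = 2.251 V.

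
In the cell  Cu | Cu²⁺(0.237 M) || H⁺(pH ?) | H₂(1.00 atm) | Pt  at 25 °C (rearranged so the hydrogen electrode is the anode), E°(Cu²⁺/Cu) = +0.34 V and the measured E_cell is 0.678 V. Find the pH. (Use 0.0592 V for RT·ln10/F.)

E°_cell = 0.34 V and n = 2.
log Q = n(E° − E)/0.0592 = 2×(0.34 − 0.678)/0.0592 = -11.419.
With Q = [H⁺]^2 / ([Cu²⁺]·P(H₂)), solving for [H⁺] gives log[H⁺] = -6.022, so pH = 6.02.

pH = 6.02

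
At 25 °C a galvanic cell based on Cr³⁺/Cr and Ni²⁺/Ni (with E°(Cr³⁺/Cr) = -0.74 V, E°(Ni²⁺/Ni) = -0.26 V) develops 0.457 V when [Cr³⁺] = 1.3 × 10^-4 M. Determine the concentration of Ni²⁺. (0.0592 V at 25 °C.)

From the Nernst equation, log Q = n(E° − E)/0.0592 = 6(0.48 − 0.457)/0.0592 = 2.331, so Q = 214.
With Q = [Cr³⁺]^2/[Ni²⁺]^3 and the known concentrations, [Ni²⁺]^3 in the denominator gives [Ni²⁺] = 4.3 × 10^-4 M.

4.3 × 10^-4 M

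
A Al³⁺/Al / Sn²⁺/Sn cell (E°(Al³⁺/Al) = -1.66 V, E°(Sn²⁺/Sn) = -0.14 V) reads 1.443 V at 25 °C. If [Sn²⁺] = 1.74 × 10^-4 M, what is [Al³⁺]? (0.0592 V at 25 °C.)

0.018 M

From the Nernst equation, log Q = n(E° − E)/0.0592 = 6(1.52 − 1.443)/0.0592 = 7.804, so Q = 6.37 × 10^7.
With Q = [Al³⁺]^2/[Sn²⁺]^3 and the known concentrations, [Al³⁺]^2 in the numerator gives [Al³⁺] = 0.018 M.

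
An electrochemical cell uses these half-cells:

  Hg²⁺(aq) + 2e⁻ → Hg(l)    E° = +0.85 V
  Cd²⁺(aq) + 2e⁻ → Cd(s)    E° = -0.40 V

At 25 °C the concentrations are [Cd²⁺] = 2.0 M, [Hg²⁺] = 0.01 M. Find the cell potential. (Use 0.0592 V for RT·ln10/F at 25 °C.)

The Hg²⁺/Hg couple has the higher reduction potential and acts as the cathode, so E°_cell = +0.85 − (-0.40) = 1.25 V.
Balancing electrons gives n = 2; the reaction quotient is Q = [Cd²⁺]/[Hg²⁺] = 200.
At 25 °C, E = E° − (0.0592/n) log Q = 1.25 − (0.0592/2)(2.301) = 1.250 − 0.068 = 1.182 V.

1.18 V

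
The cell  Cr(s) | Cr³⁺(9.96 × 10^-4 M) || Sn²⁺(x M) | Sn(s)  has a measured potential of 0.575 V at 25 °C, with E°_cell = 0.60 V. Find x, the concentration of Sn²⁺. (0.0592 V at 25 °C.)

0.0014 M

From the Nernst equation, log Q = n(E° − E)/0.0592 = 6(0.60 − 0.575)/0.0592 = 2.534, so Q = 342.
With Q = [Cr³⁺]^2/[Sn²⁺]^3 and the known concentrations, [Sn²⁺]^3 in the denominator gives [Sn²⁺] = 0.0014 M.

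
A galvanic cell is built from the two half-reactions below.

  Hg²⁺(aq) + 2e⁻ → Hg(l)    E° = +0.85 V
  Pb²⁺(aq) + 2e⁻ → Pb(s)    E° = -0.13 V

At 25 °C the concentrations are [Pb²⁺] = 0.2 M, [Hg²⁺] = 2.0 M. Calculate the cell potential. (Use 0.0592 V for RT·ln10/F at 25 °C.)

The Hg²⁺/Hg couple has the higher reduction potential and acts as the cathode, so E°_cell = +0.85 − (-0.13) = 0.98 V.
Balancing electrons gives n = 2; the reaction quotient is Q = [Pb²⁺]/[Hg²⁺] = 0.100.
At 25 °C, E = E° − (0.0592/n) log Q = 0.98 − (0.0592/2)(-1.000) = 0.980 + 0.030 = 1.010 V.

1.01 V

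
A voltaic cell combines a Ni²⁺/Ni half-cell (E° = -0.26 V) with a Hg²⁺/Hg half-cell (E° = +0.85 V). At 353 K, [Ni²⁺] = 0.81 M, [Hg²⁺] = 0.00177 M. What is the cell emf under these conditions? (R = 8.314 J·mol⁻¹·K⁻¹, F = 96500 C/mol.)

The Hg²⁺/Hg couple has the higher reduction potential and acts as the cathode, so E°_cell = +0.85 − (-0.26) = 1.11 V.
Balancing electrons gives n = 2; the reaction quotient is Q = [Ni²⁺]/[Hg²⁺] = 458.
E = E° − (RT/nF) ln Q = 1.11 − (8.314×353)/(2×96500) × (6.126) = 1.110 − 0.093 = 1.017 V.

1.02 V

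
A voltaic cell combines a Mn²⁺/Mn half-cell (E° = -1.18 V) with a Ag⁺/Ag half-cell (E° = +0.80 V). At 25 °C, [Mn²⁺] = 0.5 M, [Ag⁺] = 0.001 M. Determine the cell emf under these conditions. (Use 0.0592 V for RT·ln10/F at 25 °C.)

1.81 V

The Ag⁺/Ag couple has the higher reduction potential and acts as the cathode, so E°_cell = +0.80 − (-1.18) = 1.98 V.
Balancing electrons gives n = 2; the reaction quotient is Q = [Mn²⁺]/[Ag⁺]^2 = 5 × 10^5.
At 25 °C, E = E° − (0.0592/n) log Q = 1.98 − (0.0592/2)(5.699) = 1.980 − 0.169 = 1.811 V.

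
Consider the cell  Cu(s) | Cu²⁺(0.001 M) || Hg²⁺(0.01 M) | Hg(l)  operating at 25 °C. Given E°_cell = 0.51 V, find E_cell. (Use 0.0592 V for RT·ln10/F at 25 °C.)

0.540 V

Balancing electrons gives n = 2; the reaction quotient is Q = [Cu²⁺]/[Hg²⁺] = 0.100.
At 25 °C, E = E° − (0.0592/n) log Q = 0.51 − (0.0592/2)(-1.000) = 0.510 + 0.030 = 0.540 V.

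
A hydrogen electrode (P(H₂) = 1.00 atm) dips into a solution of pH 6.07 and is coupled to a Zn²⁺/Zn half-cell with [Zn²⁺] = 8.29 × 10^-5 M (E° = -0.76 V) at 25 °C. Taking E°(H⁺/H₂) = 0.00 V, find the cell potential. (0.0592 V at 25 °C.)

0.52 V

The hydrogen couple is the cathode, so E°_cell = 0.76 V; n = 2.
[H⁺] = 10^(−6.07) = 8.5 × 10^-7 M, and Q = [Zn²⁺]·P(H₂) / [H⁺]^2 = 1.14 × 10^8.
E = E° − (0.0592/2) log Q = 0.76 − (0.0592/2)(8.059) = 0.521 V.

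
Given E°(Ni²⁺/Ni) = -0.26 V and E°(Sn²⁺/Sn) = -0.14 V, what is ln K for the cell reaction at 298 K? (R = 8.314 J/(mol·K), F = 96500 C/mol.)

E°_cell = -0.14 − (-0.26) = 0.12 V, with n = 2 electrons transferred.
At equilibrium E = 0, so the Nernst equation gives ln K = nFE°/RT = (2)(96500)(0.12)/((8.314)(298)) = 9.35.

ln K = 9.3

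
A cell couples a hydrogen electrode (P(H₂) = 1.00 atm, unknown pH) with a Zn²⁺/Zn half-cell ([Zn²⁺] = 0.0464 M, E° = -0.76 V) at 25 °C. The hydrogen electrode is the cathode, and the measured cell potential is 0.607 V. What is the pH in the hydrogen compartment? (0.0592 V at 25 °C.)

E°_cell = 0.76 V and n = 2.
log Q = n(E° − E)/0.0592 = 2×(0.76 − 0.607)/0.0592 = 5.169.
With Q = [Zn²⁺]·P(H₂) / [H⁺]^2, solving for [H⁺] gives log[H⁺] = -3.251, so pH = 3.25.

pH = 3.25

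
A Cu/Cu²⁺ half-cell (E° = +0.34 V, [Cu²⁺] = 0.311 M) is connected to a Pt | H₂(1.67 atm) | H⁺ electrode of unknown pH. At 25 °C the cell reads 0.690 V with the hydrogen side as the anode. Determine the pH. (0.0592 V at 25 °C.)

E°_cell = 0.34 V and n = 2.
log Q = n(E° − E)/0.0592 = 2×(0.34 − 0.690)/0.0592 = -11.824.
With Q = [H⁺]^2 / ([Cu²⁺]·P(H₂)), solving for [H⁺] gives log[H⁺] = -6.054, so pH = 6.05.

pH = 6.05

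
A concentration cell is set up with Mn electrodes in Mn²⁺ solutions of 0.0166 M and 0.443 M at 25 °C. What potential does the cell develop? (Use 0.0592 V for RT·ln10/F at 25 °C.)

Both half-cells are Mn²⁺/Mn, so E°_cell = 0. The concentrated side is the cathode; the cell reaction moves Mn²⁺ from high to low concentration with n = 2.
Q = [Mn²⁺]_dilute/[Mn²⁺]_conc = 0.0166/0.443 = 0.0375.
E = 0 − (0.0592/2) log Q = −(0.0592/2)(-1.426) = 0.0422 V.

0.042 V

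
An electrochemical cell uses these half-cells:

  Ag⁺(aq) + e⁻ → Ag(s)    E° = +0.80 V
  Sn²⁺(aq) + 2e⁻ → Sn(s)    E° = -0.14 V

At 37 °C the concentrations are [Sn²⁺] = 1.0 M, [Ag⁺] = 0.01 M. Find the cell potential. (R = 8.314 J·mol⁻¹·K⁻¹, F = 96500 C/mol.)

0.817 V

The Ag⁺/Ag couple has the higher reduction potential and acts as the cathode, so E°_cell = +0.80 − (-0.14) = 0.94 V.
Balancing electrons gives n = 2; the reaction quotient is Q = [Sn²⁺]/[Ag⁺]^2 = 1 × 10^4.
E = E° − (RT/nF) ln Q = 0.94 − (8.314×310)/(2×96500) × (9.210) = 0.940 − 0.123 = 0.817 V.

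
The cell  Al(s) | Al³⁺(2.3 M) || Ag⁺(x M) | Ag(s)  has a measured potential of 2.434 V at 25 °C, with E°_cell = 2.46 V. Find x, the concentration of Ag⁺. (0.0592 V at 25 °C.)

From the Nernst equation, log Q = n(E° − E)/0.0592 = 3(2.46 − 2.434)/0.0592 = 1.318, so Q = 20.8.
With Q = [Al³⁺]/[Ag⁺]^3 and the known concentrations, [Ag⁺]^3 in the denominator gives [Ag⁺] = 0.48 M.

0.48 M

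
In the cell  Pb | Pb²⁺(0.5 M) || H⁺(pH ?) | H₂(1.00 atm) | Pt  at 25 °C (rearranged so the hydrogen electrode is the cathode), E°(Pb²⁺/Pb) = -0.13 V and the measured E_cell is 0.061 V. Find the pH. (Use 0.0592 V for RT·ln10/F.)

E°_cell = 0.13 V and n = 2.
log Q = n(E° − E)/0.0592 = 2×(0.13 − 0.061)/0.0592 = 2.331.
With Q = [Pb²⁺]·P(H₂) / [H⁺]^2, solving for [H⁺] gives log[H⁺] = -1.316, so pH = 1.32.

pH = 1.32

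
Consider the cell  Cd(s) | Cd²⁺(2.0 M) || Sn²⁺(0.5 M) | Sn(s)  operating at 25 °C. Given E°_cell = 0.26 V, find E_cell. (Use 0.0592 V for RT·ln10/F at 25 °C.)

Balancing electrons gives n = 2; the reaction quotient is Q = [Cd²⁺]/[Sn²⁺] = 4.00.
At 25 °C, E = E° − (0.0592/n) log Q = 0.26 − (0.0592/2)(0.602) = 0.260 − 0.018 = 0.242 V.

0.242 V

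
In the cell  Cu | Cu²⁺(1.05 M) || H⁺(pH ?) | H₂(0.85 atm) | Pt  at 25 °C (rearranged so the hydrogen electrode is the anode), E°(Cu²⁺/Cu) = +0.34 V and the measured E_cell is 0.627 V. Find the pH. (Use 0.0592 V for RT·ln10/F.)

E°_cell = 0.34 V and n = 2.
log Q = n(E° − E)/0.0592 = 2×(0.34 − 0.627)/0.0592 = -9.696.
With Q = [H⁺]^2 / ([Cu²⁺]·P(H₂)), solving for [H⁺] gives log[H⁺] = -4.873, so pH = 4.87.

pH = 4.87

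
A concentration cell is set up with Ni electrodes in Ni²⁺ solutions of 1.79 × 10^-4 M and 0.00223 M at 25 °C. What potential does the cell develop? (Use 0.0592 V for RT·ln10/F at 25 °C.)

0.032 V

Both half-cells are Ni²⁺/Ni, so E°_cell = 0. The concentrated side is the cathode; the cell reaction moves Ni²⁺ from high to low concentration with n = 2.
Q = [Ni²⁺]_dilute/[Ni²⁺]_conc = 1.79 × 10^-4/0.00223 = 0.0803.
E = 0 − (0.0592/2) log Q = −(0.0592/2)(-1.095) = 0.0324 V.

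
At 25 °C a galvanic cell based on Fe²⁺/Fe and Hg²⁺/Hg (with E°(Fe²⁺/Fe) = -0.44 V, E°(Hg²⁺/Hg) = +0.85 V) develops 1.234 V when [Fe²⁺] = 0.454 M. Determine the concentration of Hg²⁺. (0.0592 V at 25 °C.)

From the Nernst equation, log Q = n(E° − E)/0.0592 = 2(1.29 − 1.234)/0.0592 = 1.892, so Q = 78.0.
With Q = [Fe²⁺]/[Hg²⁺] and the known concentrations, [Hg²⁺] in the denominator gives [Hg²⁺] = 0.0058 M.

0.0058 M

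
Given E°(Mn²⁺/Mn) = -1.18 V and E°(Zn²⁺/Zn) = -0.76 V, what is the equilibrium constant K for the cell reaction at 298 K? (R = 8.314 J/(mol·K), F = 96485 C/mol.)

1.6 × 10^14

E°_cell = -0.76 − (-1.18) = 0.42 V, with n = 2 electrons transferred.
At equilibrium E = 0, so the Nernst equation gives ln K = nFE°/RT = (2)(96485)(0.42)/((8.314)(298)) = 32.71.
K = e^32.71 = 1.6 × 10^14.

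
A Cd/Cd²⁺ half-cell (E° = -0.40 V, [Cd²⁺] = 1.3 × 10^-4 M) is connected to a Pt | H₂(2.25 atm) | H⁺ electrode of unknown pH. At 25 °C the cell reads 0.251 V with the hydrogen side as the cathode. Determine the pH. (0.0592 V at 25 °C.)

pH = 4.28

E°_cell = 0.40 V and n = 2.
log Q = n(E° − E)/0.0592 = 2×(0.40 − 0.251)/0.0592 = 5.034.
With Q = [Cd²⁺]·P(H₂) / [H⁺]^2, solving for [H⁺] gives log[H⁺] = -4.284, so pH = 4.28.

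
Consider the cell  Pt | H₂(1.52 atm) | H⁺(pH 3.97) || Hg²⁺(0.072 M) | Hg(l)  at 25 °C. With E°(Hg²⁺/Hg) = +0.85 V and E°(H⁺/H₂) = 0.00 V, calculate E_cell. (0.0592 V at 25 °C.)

1.06 V

The Hg²⁺/Hg couple is the cathode, so E°_cell = 0.85 V; n = 2.
[H⁺] = 10^(−3.97) = 1.1 × 10^-4 M, and Q = [H⁺]^2 / ([Hg²⁺]·P(H₂)) = 1.05 × 10^-7.
E = E° − (0.0592/2) log Q = 0.85 − (0.0592/2)(-6.979) = 1.057 V.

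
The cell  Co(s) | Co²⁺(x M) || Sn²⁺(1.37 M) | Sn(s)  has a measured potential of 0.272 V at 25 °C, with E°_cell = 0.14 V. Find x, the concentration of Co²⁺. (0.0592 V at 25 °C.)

4.8 × 10^-5 M

From the Nernst equation, log Q = n(E° − E)/0.0592 = 2(0.14 − 0.272)/0.0592 = -4.459, so Q = 3.47 × 10^-5.
With Q = [Co²⁺]/[Sn²⁺] and the known concentrations, [Co²⁺] in the numerator gives [Co²⁺] = 4.8 × 10^-5 M.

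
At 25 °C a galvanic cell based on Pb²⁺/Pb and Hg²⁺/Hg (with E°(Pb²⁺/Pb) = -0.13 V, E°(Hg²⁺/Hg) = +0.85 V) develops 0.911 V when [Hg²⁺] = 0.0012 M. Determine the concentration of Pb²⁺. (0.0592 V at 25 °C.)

0.26 M

From the Nernst equation, log Q = n(E° − E)/0.0592 = 2(0.98 − 0.911)/0.0592 = 2.331, so Q = 214.
With Q = [Pb²⁺]/[Hg²⁺] and the known concentrations, [Pb²⁺] in the numerator gives [Pb²⁺] = 0.26 M.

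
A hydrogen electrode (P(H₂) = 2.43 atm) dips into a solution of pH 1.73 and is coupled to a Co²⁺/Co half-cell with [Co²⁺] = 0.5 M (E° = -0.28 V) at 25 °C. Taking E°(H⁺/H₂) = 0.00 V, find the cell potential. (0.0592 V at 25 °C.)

The hydrogen couple is the cathode, so E°_cell = 0.28 V; n = 2.
[H⁺] = 10^(−1.73) = 0.019 M, and Q = [Co²⁺]·P(H₂) / [H⁺]^2 = 3500.
E = E° − (0.0592/2) log Q = 0.28 − (0.0592/2)(3.545) = 0.175 V.

0.18 V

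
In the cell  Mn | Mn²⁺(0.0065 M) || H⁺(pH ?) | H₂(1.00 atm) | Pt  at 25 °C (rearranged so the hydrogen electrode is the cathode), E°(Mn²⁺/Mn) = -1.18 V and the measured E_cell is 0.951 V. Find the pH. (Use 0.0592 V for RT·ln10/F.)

pH = 4.96

E°_cell = 1.18 V and n = 2.
log Q = n(E° − E)/0.0592 = 2×(1.18 − 0.951)/0.0592 = 7.736.
With Q = [Mn²⁺]·P(H₂) / [H⁺]^2, solving for [H⁺] gives log[H⁺] = -4.962, so pH = 4.96.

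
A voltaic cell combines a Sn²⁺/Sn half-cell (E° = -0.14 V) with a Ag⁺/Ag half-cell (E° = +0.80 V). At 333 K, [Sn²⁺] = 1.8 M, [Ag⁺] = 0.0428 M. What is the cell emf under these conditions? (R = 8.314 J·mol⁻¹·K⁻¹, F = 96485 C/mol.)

The Ag⁺/Ag couple has the higher reduction potential and acts as the cathode, so E°_cell = +0.80 − (-0.14) = 0.94 V.
Balancing electrons gives n = 2; the reaction quotient is Q = [Sn²⁺]/[Ag⁺]^2 = 983.
E = E° − (RT/nF) ln Q = 0.94 − (8.314×333)/(2×96485) × (6.890) = 0.940 − 0.099 = 0.841 V.

0.841 V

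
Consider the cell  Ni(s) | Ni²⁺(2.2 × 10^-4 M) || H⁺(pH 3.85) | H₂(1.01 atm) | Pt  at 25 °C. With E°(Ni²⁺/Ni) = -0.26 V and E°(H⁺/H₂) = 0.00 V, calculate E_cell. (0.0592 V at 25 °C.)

0.14 V

The hydrogen couple is the cathode, so E°_cell = 0.26 V; n = 2.
[H⁺] = 10^(−3.85) = 1.4 × 10^-4 M, and Q = [Ni²⁺]·P(H₂) / [H⁺]^2 = 1.11 × 10^4.
E = E° − (0.0592/2) log Q = 0.26 − (0.0592/2)(4.047) = 0.140 V.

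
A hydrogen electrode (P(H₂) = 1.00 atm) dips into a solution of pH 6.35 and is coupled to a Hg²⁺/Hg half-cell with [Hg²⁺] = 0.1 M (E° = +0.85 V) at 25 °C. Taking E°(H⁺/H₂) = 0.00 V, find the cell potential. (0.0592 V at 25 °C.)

1.20 V

The Hg²⁺/Hg couple is the cathode, so E°_cell = 0.85 V; n = 2.
[H⁺] = 10^(−6.35) = 4.5 × 10^-7 M, and Q = [H⁺]^2 / ([Hg²⁺]·P(H₂)) = 2 × 10^-12.
E = E° − (0.0592/2) log Q = 0.85 − (0.0592/2)(-11.700) = 1.196 V.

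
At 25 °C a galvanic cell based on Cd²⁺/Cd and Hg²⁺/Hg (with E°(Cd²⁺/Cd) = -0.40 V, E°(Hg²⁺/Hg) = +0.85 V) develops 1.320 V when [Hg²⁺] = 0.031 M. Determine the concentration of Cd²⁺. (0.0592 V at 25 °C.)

1.3 × 10^-4 M

From the Nernst equation, log Q = n(E° − E)/0.0592 = 2(1.25 − 1.320)/0.0592 = -2.365, so Q = 0.00432.
With Q = [Cd²⁺]/[Hg²⁺] and the known concentrations, [Cd²⁺] in the numerator gives [Cd²⁺] = 1.3 × 10^-4 M.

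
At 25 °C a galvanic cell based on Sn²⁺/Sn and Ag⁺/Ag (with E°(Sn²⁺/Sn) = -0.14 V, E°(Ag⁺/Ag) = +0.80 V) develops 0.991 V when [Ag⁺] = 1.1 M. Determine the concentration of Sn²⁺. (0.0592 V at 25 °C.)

From the Nernst equation, log Q = n(E° − E)/0.0592 = 2(0.94 − 0.991)/0.0592 = -1.723, so Q = 0.0189.
With Q = [Sn²⁺]/[Ag⁺]^2 and the known concentrations, [Sn²⁺] in the numerator gives [Sn²⁺] = 0.023 M.

0.023 M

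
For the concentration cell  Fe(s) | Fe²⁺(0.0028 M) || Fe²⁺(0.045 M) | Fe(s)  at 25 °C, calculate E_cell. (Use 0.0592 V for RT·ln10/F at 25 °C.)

0.036 V

Both half-cells are Fe²⁺/Fe, so E°_cell = 0. The concentrated side is the cathode; the cell reaction moves Fe²⁺ from high to low concentration with n = 2.
Q = [Fe²⁺]_dilute/[Fe²⁺]_conc = 0.0028/0.045 = 0.0622.
E = 0 − (0.0592/2) log Q = −(0.0592/2)(-1.206) = 0.0357 V.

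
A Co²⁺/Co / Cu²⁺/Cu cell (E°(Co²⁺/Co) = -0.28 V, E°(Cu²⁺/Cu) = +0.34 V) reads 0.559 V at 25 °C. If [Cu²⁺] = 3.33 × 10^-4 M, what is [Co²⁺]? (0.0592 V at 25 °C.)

From the Nernst equation, log Q = n(E° − E)/0.0592 = 2(0.62 − 0.559)/0.0592 = 2.061, so Q = 115.
With Q = [Co²⁺]/[Cu²⁺] and the known concentrations, [Co²⁺] in the numerator gives [Co²⁺] = 0.038 M.

0.038 M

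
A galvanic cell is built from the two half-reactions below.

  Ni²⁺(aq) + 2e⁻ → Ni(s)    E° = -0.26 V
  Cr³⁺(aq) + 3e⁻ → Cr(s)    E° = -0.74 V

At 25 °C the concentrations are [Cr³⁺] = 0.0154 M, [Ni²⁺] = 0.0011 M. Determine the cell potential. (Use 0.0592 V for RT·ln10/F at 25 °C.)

0.428 V

The Ni²⁺/Ni couple has the higher reduction potential and acts as the cathode, so E°_cell = -0.26 − (-0.74) = 0.48 V.
Balancing electrons gives n = 6; the reaction quotient is Q = [Cr³⁺]^2/[Ni²⁺]^3 = 1.78 × 10^5.
At 25 °C, E = E° − (0.0592/n) log Q = 0.48 − (0.0592/6)(5.251) = 0.480 − 0.052 = 0.428 V.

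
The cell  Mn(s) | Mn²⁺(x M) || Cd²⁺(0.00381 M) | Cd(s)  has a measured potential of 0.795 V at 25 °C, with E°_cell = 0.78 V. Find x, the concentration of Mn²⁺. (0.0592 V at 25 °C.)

From the Nernst equation, log Q = n(E° − E)/0.0592 = 2(0.78 − 0.795)/0.0592 = -0.507, so Q = 0.311.
With Q = [Mn²⁺]/[Cd²⁺] and the known concentrations, [Mn²⁺] in the numerator gives [Mn²⁺] = 0.0012 M.

0.0012 M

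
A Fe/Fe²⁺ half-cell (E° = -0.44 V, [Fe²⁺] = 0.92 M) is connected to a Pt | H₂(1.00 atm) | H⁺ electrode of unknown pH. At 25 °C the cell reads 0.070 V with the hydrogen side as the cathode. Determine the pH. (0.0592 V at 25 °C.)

pH = 6.27

E°_cell = 0.44 V and n = 2.
log Q = n(E° − E)/0.0592 = 2×(0.44 − 0.070)/0.0592 = 12.500.
With Q = [Fe²⁺]·P(H₂) / [H⁺]^2, solving for [H⁺] gives log[H⁺] = -6.268, so pH = 6.27.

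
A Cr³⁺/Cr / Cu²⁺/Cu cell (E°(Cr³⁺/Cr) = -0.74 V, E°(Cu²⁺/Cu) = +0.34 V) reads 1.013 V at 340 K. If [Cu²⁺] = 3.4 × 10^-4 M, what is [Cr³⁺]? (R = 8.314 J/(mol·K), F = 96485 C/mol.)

0.006 M

From the Nernst equation, ln Q = nF(E° − E)/RT = 6×96485×(1.08 − 1.013)/(8.314×340) = 13.721, so Q = 9.1 × 10^5.
With Q = [Cr³⁺]^2/[Cu²⁺]^3 and the known concentrations, [Cr³⁺]^2 in the numerator gives [Cr³⁺] = 0.006 M.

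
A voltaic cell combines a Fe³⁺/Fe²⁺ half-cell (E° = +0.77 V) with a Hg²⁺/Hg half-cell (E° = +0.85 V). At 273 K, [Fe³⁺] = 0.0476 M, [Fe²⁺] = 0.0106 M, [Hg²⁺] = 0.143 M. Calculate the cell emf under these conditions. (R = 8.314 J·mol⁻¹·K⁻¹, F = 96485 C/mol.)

0.022 V

The Hg²⁺/Hg couple has the higher reduction potential and acts as the cathode, so E°_cell = +0.85 − (+0.77) = 0.08 V.
Balancing electrons gives n = 2; the reaction quotient is Q = [Fe³⁺]^2/([Fe²⁺]^2·[Hg²⁺]) = 141.
E = E° − (RT/nF) ln Q = 0.08 − (8.314×273)/(2×96485) × (4.949) = 0.080 − 0.058 = 0.022 V.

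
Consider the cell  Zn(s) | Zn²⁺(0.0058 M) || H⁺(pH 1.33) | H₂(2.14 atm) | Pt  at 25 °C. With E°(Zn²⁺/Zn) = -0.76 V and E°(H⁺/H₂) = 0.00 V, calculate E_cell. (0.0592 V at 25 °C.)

The hydrogen couple is the cathode, so E°_cell = 0.76 V; n = 2.
[H⁺] = 10^(−1.33) = 0.047 M, and Q = [Zn²⁺]·P(H₂) / [H⁺]^2 = 5.67.
E = E° − (0.0592/2) log Q = 0.76 − (0.0592/2)(0.754) = 0.738 V.

0.74 V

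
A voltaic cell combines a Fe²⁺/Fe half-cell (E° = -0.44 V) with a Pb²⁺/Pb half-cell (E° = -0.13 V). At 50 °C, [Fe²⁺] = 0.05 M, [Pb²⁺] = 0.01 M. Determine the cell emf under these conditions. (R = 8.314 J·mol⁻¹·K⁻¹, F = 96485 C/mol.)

The Pb²⁺/Pb couple has the higher reduction potential and acts as the cathode, so E°_cell = -0.13 − (-0.44) = 0.31 V.
Balancing electrons gives n = 2; the reaction quotient is Q = [Fe²⁺]/[Pb²⁺] = 5.00.
E = E° − (RT/nF) ln Q = 0.31 − (8.314×323)/(2×96485) × (1.609) = 0.310 − 0.022 = 0.288 V.

0.288 V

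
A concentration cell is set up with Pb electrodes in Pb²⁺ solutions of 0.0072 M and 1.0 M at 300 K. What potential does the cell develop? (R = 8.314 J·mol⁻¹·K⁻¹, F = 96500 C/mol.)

Both half-cells are Pb²⁺/Pb, so E°_cell = 0. The concentrated side is the cathode; the cell reaction moves Pb²⁺ from high to low concentration with n = 2.
Q = [Pb²⁺]_dilute/[Pb²⁺]_conc = 0.0072/1.0 = 0.00720.
E = 0 − (RT/nF) ln Q = −((8.314×300)/(2×96500))(-4.934) = 0.0638 V.

0.064 V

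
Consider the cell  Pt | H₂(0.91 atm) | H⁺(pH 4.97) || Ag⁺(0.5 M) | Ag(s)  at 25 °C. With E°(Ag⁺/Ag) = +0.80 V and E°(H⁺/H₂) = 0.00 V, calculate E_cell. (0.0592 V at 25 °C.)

The Ag⁺/Ag couple is the cathode, so E°_cell = 0.80 V; n = 2.
[H⁺] = 10^(−4.97) = 1.1 × 10^-5 M, and Q = [H⁺]^2 / ([Ag⁺]^2·P(H₂)) = 5.05 × 10^-10.
E = E° − (0.0592/2) log Q = 0.80 − (0.0592/2)(-9.297) = 1.075 V.

1.08 V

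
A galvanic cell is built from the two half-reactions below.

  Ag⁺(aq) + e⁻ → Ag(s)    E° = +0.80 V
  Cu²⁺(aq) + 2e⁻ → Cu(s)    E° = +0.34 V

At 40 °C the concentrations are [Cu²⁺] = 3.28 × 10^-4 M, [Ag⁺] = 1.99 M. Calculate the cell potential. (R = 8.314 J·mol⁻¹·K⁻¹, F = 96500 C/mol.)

0.587 V

The Ag⁺/Ag couple has the higher reduction potential and acts as the cathode, so E°_cell = +0.80 − (+0.34) = 0.46 V.
Balancing electrons gives n = 2; the reaction quotient is Q = [Cu²⁺]/[Ag⁺]^2 = 8.28 × 10^-5.
E = E° − (RT/nF) ln Q = 0.46 − (8.314×313)/(2×96500) × (-9.399) = 0.460 + 0.127 = 0.587 V.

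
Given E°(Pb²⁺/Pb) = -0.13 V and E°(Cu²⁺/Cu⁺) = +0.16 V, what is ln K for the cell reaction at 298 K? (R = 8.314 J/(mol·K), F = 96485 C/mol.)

ln K = 22.6

E°_cell = +0.16 − (-0.13) = 0.29 V, with n = 2 electrons transferred.
At equilibrium E = 0, so the Nernst equation gives ln K = nFE°/RT = (2)(96485)(0.29)/((8.314)(298)) = 22.59.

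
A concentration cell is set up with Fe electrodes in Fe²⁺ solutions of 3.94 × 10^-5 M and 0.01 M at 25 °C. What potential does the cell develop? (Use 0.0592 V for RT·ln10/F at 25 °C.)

Both half-cells are Fe²⁺/Fe, so E°_cell = 0. The concentrated side is the cathode; the cell reaction moves Fe²⁺ from high to low concentration with n = 2.
Q = [Fe²⁺]_dilute/[Fe²⁺]_conc = 3.94 × 10^-5/0.01 = 0.00394.
E = 0 − (0.0592/2) log Q = −(0.0592/2)(-2.405) = 0.0712 V.

0.071 V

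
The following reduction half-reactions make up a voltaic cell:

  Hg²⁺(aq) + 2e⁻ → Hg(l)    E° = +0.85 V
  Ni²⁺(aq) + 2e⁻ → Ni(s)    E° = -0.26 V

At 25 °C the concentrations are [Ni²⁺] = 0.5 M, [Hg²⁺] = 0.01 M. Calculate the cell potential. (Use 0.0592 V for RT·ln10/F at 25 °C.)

The Hg²⁺/Hg couple has the higher reduction potential and acts as the cathode, so E°_cell = +0.85 − (-0.26) = 1.11 V.
Balancing electrons gives n = 2; the reaction quotient is Q = [Ni²⁺]/[Hg²⁺] = 50.0.
At 25 °C, E = E° − (0.0592/n) log Q = 1.11 − (0.0592/2)(1.699) = 1.110 − 0.050 = 1.060 V.

1.06 V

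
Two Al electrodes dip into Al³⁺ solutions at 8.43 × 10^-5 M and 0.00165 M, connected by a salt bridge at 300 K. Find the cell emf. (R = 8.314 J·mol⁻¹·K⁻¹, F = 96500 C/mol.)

Both half-cells are Al³⁺/Al, so E°_cell = 0. The concentrated side is the cathode; the cell reaction moves Al³⁺ from high to low concentration with n = 3.
Q = [Al³⁺]_dilute/[Al³⁺]_conc = 8.43 × 10^-5/0.00165 = 0.0511.
E = 0 − (RT/nF) ln Q = −((8.314×300)/(3×96500))(-2.974) = 0.0256 V.

0.026 V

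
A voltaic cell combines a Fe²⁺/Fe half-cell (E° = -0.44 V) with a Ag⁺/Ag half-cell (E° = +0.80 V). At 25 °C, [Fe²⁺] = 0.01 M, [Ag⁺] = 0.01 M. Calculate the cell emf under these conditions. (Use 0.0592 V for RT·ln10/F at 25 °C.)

The Ag⁺/Ag couple has the higher reduction potential and acts as the cathode, so E°_cell = +0.80 − (-0.44) = 1.24 V.
Balancing electrons gives n = 2; the reaction quotient is Q = [Fe²⁺]/[Ag⁺]^2 = 100.
At 25 °C, E = E° − (0.0592/n) log Q = 1.24 − (0.0592/2)(2.000) = 1.240 − 0.059 = 1.181 V.

1.18 V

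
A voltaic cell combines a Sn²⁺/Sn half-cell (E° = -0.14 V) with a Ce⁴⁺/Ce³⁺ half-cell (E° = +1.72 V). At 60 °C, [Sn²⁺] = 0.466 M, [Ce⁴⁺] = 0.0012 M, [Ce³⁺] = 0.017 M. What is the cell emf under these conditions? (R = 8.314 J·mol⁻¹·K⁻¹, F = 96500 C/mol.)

1.79 V

The Ce⁴⁺/Ce³⁺ couple has the higher reduction potential and acts as the cathode, so E°_cell = +1.72 − (-0.14) = 1.86 V.
Balancing electrons gives n = 2; the reaction quotient is Q = [Sn²⁺]·[Ce³⁺]^2/[Ce⁴⁺]^2 = 93.5.
E = E° − (RT/nF) ln Q = 1.86 − (8.314×333)/(2×96500) × (4.538) = 1.860 − 0.065 = 1.795 V.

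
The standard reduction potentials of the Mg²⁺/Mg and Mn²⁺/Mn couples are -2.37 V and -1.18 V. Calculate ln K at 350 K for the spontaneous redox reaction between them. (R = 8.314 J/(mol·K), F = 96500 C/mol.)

ln K = 78.9

E°_cell = -1.18 − (-2.37) = 1.19 V, with n = 2 electrons transferred.
At equilibrium E = 0, so the Nernst equation gives ln K = nFE°/RT = (2)(96500)(1.19)/((8.314)(350)) = 78.93.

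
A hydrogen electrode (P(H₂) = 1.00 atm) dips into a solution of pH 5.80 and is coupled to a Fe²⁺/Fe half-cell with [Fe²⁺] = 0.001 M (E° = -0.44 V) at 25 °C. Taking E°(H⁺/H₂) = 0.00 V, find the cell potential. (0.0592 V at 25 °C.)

0.19 V

The hydrogen couple is the cathode, so E°_cell = 0.44 V; n = 2.
[H⁺] = 10^(−5.80) = 1.6 × 10^-6 M, and Q = [Fe²⁺]·P(H₂) / [H⁺]^2 = 3.98 × 10^8.
E = E° − (0.0592/2) log Q = 0.44 − (0.0592/2)(8.600) = 0.185 V.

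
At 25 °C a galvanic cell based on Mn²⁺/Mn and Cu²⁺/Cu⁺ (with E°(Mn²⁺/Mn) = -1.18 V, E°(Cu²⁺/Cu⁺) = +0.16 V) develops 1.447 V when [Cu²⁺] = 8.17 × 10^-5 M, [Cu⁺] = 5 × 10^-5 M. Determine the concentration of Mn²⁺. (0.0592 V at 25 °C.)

From the Nernst equation, log Q = n(E° − E)/0.0592 = 2(1.34 − 1.447)/0.0592 = -3.615, so Q = 2.43 × 10^-4.
With Q = [Mn²⁺]·[Cu⁺]^2/[Cu²⁺]^2 and the known concentrations, [Mn²⁺] in the numerator gives [Mn²⁺] = 6.5 × 10^-4 M.

6.5 × 10^-4 M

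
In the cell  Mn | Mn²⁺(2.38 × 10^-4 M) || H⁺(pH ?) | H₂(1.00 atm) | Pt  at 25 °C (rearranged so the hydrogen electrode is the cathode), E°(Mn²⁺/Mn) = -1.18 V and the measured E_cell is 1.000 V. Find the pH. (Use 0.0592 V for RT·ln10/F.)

E°_cell = 1.18 V and n = 2.
log Q = n(E° − E)/0.0592 = 2×(1.18 − 1.000)/0.0592 = 6.081.
With Q = [Mn²⁺]·P(H₂) / [H⁺]^2, solving for [H⁺] gives log[H⁺] = -4.852, so pH = 4.85.

pH = 4.85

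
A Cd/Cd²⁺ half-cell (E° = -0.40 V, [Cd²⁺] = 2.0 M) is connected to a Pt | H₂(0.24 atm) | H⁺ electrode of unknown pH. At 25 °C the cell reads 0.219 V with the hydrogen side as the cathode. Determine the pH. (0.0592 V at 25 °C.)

E°_cell = 0.40 V and n = 2.
log Q = n(E° − E)/0.0592 = 2×(0.40 − 0.219)/0.0592 = 6.115.
With Q = [Cd²⁺]·P(H₂) / [H⁺]^2, solving for [H⁺] gives log[H⁺] = -3.217, so pH = 3.22.

pH = 3.22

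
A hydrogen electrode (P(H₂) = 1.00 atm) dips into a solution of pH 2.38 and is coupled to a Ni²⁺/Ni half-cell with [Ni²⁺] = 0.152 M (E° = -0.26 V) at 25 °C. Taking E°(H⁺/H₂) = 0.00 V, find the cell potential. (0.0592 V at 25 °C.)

0.14 V

The hydrogen couple is the cathode, so E°_cell = 0.26 V; n = 2.
[H⁺] = 10^(−2.38) = 0.0042 M, and Q = [Ni²⁺]·P(H₂) / [H⁺]^2 = 8750.
E = E° − (0.0592/2) log Q = 0.26 − (0.0592/2)(3.942) = 0.143 V.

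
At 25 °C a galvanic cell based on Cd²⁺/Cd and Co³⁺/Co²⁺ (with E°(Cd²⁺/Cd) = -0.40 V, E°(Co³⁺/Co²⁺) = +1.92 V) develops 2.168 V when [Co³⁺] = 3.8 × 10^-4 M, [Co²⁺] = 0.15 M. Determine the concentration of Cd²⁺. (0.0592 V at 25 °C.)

From the Nernst equation, log Q = n(E° − E)/0.0592 = 2(2.32 − 2.168)/0.0592 = 5.135, so Q = 1.37 × 10^5.
With Q = [Cd²⁺]·[Co²⁺]^2/[Co³⁺]^2 and the known concentrations, [Cd²⁺] in the numerator gives [Cd²⁺] = 0.88 M.

0.88 M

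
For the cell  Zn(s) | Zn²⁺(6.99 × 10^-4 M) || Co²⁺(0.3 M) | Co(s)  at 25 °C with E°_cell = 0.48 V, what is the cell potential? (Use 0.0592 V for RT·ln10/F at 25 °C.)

0.558 V

Balancing electrons gives n = 2; the reaction quotient is Q = [Zn²⁺]/[Co²⁺] = 0.00233.
At 25 °C, E = E° − (0.0592/n) log Q = 0.48 − (0.0592/2)(-2.633) = 0.480 + 0.078 = 0.558 V.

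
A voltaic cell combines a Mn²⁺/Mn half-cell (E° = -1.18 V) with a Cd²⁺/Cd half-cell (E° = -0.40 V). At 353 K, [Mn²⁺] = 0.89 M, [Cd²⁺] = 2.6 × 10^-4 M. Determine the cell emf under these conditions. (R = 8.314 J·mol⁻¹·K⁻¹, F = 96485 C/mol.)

0.656 V

The Cd²⁺/Cd couple has the higher reduction potential and acts as the cathode, so E°_cell = -0.40 − (-1.18) = 0.78 V.
Balancing electrons gives n = 2; the reaction quotient is Q = [Mn²⁺]/[Cd²⁺] = 3420.
E = E° − (RT/nF) ln Q = 0.78 − (8.314×353)/(2×96485) × (8.138) = 0.780 − 0.124 = 0.656 V.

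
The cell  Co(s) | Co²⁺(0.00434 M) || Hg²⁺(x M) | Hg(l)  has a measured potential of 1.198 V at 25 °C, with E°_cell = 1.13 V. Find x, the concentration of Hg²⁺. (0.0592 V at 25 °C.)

0.86 M

From the Nernst equation, log Q = n(E° − E)/0.0592 = 2(1.13 − 1.198)/0.0592 = -2.297, so Q = 0.00504.
With Q = [Co²⁺]/[Hg²⁺] and the known concentrations, [Hg²⁺] in the denominator gives [Hg²⁺] = 0.86 M.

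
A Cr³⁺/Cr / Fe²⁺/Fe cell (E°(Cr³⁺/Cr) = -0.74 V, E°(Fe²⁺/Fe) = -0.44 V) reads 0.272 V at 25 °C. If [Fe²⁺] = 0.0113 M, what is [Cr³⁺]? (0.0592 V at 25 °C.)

From the Nernst equation, log Q = n(E° − E)/0.0592 = 6(0.30 − 0.272)/0.0592 = 2.838, so Q = 688.
With Q = [Cr³⁺]^2/[Fe²⁺]^3 and the known concentrations, [Cr³⁺]^2 in the numerator gives [Cr³⁺] = 0.032 M.

0.032 M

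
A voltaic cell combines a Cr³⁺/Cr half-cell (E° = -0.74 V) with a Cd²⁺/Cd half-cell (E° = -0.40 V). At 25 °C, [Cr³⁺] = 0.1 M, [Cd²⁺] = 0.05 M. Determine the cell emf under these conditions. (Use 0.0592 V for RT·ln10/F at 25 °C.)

0.321 V

The Cd²⁺/Cd couple has the higher reduction potential and acts as the cathode, so E°_cell = -0.40 − (-0.74) = 0.34 V.
Balancing electrons gives n = 6; the reaction quotient is Q = [Cr³⁺]^2/[Cd²⁺]^3 = 80.0.
At 25 °C, E = E° − (0.0592/n) log Q = 0.34 − (0.0592/6)(1.903) = 0.340 − 0.019 = 0.321 V.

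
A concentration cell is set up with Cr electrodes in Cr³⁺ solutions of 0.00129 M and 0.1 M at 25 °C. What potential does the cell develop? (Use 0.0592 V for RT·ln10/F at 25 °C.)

0.037 V

Both half-cells are Cr³⁺/Cr, so E°_cell = 0. The concentrated side is the cathode; the cell reaction moves Cr³⁺ from high to low concentration with n = 3.
Q = [Cr³⁺]_dilute/[Cr³⁺]_conc = 0.00129/0.1 = 0.0129.
E = 0 − (0.0592/3) log Q = −(0.0592/3)(-1.889) = 0.0373 V.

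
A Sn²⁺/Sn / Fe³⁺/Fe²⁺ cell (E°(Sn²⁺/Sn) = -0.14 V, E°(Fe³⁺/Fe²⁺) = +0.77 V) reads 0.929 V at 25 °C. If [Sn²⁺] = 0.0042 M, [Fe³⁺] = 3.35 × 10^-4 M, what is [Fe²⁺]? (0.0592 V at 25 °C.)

0.0025 M

From the Nernst equation, log Q = n(E° − E)/0.0592 = 2(0.91 − 0.929)/0.0592 = -0.642, so Q = 0.228.
With Q = [Sn²⁺]·[Fe²⁺]^2/[Fe³⁺]^2 and the known concentrations, [Fe²⁺]^2 in the numerator gives [Fe²⁺] = 0.0025 M.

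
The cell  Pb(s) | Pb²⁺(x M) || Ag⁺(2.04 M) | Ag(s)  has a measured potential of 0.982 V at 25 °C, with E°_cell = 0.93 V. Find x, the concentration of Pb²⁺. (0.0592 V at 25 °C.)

0.073 M

From the Nernst equation, log Q = n(E° − E)/0.0592 = 2(0.93 − 0.982)/0.0592 = -1.757, so Q = 0.0175.
With Q = [Pb²⁺]/[Ag⁺]^2 and the known concentrations, [Pb²⁺] in the numerator gives [Pb²⁺] = 0.073 M.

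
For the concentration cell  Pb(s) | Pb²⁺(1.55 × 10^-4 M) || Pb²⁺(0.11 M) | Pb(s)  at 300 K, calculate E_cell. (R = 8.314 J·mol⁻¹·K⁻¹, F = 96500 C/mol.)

0.085 V

Both half-cells are Pb²⁺/Pb, so E°_cell = 0. The concentrated side is the cathode; the cell reaction moves Pb²⁺ from high to low concentration with n = 2.
Q = [Pb²⁺]_dilute/[Pb²⁺]_conc = 1.55 × 10^-4/0.11 = 0.00141.
E = 0 − (RT/nF) ln Q = −((8.314×300)/(2×96500))(-6.565) = 0.0848 V.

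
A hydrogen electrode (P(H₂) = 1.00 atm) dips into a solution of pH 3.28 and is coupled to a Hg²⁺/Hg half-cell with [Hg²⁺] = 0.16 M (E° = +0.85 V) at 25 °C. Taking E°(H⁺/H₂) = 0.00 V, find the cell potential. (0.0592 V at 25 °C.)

1.02 V

The Hg²⁺/Hg couple is the cathode, so E°_cell = 0.85 V; n = 2.
[H⁺] = 10^(−3.28) = 5.2 × 10^-4 M, and Q = [H⁺]^2 / ([Hg²⁺]·P(H₂)) = 1.72 × 10^-6.
E = E° − (0.0592/2) log Q = 0.85 − (0.0592/2)(-5.764) = 1.021 V.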